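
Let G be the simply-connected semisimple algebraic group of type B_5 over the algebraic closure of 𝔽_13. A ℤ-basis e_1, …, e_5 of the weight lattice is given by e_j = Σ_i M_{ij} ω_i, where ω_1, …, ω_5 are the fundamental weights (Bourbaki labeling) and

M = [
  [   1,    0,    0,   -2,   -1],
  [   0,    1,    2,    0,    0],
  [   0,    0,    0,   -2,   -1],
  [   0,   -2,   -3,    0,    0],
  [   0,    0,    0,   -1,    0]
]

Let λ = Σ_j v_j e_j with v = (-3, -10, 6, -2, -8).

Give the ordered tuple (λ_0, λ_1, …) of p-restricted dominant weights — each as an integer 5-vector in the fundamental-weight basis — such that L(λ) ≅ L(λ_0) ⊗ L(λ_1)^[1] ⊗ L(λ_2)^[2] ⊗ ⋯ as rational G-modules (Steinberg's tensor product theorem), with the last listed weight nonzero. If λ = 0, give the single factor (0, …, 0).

Compute c_i = Σ_j M_{ij} v_j with v = (-3, -10, 6, -2, -8):
  c_1 = (1)·(-3) + (0)·(-10) + (0)·(6) + (-2)·(-2) + (-1)·(-8) = 9
  c_2 = (0)·(-3) + (1)·(-10) + (2)·(6) + (0)·(-2) + (0)·(-8) = 2
  c_3 = (0)·(-3) + (0)·(-10) + (0)·(6) + (-2)·(-2) + (-1)·(-8) = 12
  c_4 = (0)·(-3) + (-2)·(-10) + (-3)·(6) + (0)·(-2) + (0)·(-8) = 2
  c_5 = (0)·(-3) + (0)·(-10) + (0)·(6) + (-1)·(-2) + (0)·(-8) = 2
Base-13 expansion of each c_i:
  c_1 = 9 = 9·13^0
  c_2 = 2 = 2·13^0
  c_3 = 12 = 12·13^0
  c_4 = 2 = 2·13^0
  c_5 = 2 = 2·13^0
p-restricted factor λ_0 = (9, 2, 12, 2, 2)

((9, 2, 12, 2, 2),)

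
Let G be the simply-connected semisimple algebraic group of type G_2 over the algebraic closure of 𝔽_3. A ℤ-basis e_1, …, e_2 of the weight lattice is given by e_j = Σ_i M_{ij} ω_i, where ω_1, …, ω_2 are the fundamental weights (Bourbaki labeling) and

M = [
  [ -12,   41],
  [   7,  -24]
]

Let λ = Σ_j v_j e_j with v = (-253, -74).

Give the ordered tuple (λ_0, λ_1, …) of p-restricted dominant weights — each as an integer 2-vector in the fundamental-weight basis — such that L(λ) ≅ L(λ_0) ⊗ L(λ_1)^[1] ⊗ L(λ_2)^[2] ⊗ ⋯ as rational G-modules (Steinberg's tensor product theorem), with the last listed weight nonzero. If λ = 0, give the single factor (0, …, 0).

Change of basis e → ω: c = M·v where v = (-253, -74):
  c_1 = (-12)·(-253) + (41)·(-74) = 2
  c_2 = (7)·(-253) + (-24)·(-74) = 5
Expand coordinatewise in base 3:
  c_1 = 2 = 2·3^0
  c_2 = 5 = 2·3^0 + 1·3^1
p-restricted factor λ_0 = (2, 2)
p-restricted factor λ_1 = (0, 1)

((2, 2), (0, 1))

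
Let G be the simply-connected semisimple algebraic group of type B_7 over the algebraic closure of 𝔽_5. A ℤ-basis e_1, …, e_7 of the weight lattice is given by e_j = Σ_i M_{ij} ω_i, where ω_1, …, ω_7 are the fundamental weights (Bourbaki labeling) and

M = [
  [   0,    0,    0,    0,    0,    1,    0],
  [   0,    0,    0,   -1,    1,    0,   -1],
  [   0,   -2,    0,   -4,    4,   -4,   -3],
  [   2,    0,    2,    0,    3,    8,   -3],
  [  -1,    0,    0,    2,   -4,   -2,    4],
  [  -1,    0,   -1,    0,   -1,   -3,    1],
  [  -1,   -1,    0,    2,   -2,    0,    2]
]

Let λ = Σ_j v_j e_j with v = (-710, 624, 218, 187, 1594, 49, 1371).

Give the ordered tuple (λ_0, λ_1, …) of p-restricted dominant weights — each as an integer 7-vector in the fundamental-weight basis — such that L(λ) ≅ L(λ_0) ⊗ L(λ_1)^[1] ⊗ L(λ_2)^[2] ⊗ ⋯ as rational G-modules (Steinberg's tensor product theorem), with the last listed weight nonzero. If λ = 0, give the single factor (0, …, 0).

In the fundamental-weight basis, λ has coordinates c = M·v (v = (-710, 624, 218, 187, 1594, 49, 1371)):
  c_1 = 0*-710 + 0*624 + 0*218 + 0*187 + 0*1594 + 1*49 + 0*1371 = 49
  c_2 = 0*-710 + 0*624 + 0*218 + -1*187 + 1*1594 + 0*49 + -1*1371 = 36
  c_3 = 0*-710 + -2*624 + 0*218 + -4*187 + 4*1594 + -4*49 + -3*1371 = 71
  c_4 = 2*-710 + 0*624 + 2*218 + 0*187 + 3*1594 + 8*49 + -3*1371 = 77
  c_5 = -1*-710 + 0*624 + 0*218 + 2*187 + -4*1594 + -2*49 + 4*1371 = 94
  c_6 = -1*-710 + 0*624 + -1*218 + 0*187 + -1*1594 + -3*49 + 1*1371 = 122
  c_7 = -1*-710 + -1*624 + 0*218 + 2*187 + -2*1594 + 0*49 + 2*1371 = 14
Expand coordinatewise in base 5:
  c_1 = 49 = 4·5^0 + 4·5^1 + 1·5^2
  c_2 = 36 = 1·5^0 + 2·5^1 + 1·5^2
  c_3 = 71 = 1·5^0 + 4·5^1 + 2·5^2
  c_4 = 77 = 2·5^0 + 0·5^1 + 3·5^2
  c_5 = 94 = 4·5^0 + 3·5^1 + 3·5^2
  c_6 = 122 = 2·5^0 + 4·5^1 + 4·5^2
  c_7 = 14 = 4·5^0 + 2·5^1
p-restricted factor λ_0 = (4, 1, 1, 2, 4, 2, 4)
p-restricted factor λ_1 = (4, 2, 4, 0, 3, 4, 2)
p-restricted factor λ_2 = (1, 1, 2, 3, 3, 4, 0)

((4, 1, 1, 2, 4, 2, 4), (4, 2, 4, 0, 3, 4, 2), (1, 1, 2, 3, 3, 4, 0))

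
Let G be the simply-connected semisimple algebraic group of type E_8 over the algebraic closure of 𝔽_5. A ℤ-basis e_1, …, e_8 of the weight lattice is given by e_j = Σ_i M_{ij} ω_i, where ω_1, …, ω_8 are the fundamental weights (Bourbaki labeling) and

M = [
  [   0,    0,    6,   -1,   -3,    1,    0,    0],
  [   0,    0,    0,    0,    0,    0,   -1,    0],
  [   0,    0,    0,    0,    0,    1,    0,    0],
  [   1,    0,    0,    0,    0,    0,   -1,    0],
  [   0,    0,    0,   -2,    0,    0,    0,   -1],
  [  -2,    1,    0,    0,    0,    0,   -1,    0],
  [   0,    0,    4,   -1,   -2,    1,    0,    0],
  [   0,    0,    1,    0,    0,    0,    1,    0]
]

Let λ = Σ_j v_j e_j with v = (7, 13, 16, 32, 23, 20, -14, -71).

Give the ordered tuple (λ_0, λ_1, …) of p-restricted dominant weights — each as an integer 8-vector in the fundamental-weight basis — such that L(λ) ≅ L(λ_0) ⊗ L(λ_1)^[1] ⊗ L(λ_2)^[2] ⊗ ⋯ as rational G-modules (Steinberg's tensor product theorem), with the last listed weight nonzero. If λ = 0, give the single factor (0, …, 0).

((0, 4, 0, 1, 2, 3, 1, 2), (3, 2, 4, 4, 1, 2, 1, 0))

Change of basis e → ω: c = M·v where v = (7, 13, 16, 32, 23, 20, -14, -71):
  c_1 = 0*7 + 0*13 + 6*16 + -1*32 + -3*23 + 1*20 + 0*-14 + 0*-71 = 15
  c_2 = 0*7 + 0*13 + 0*16 + 0*32 + 0*23 + 0*20 + -1*-14 + 0*-71 = 14
  c_3 = 0*7 + 0*13 + 0*16 + 0*32 + 0*23 + 1*20 + 0*-14 + 0*-71 = 20
  c_4 = 1*7 + 0*13 + 0*16 + 0*32 + 0*23 + 0*20 + -1*-14 + 0*-71 = 21
  c_5 = 0*7 + 0*13 + 0*16 + -2*32 + 0*23 + 0*20 + 0*-14 + -1*-71 = 7
  c_6 = -2*7 + 1*13 + 0*16 + 0*32 + 0*23 + 0*20 + -1*-14 + 0*-71 = 13
  c_7 = 0*7 + 0*13 + 4*16 + -1*32 + -2*23 + 1*20 + 0*-14 + 0*-71 = 6
  c_8 = 0*7 + 0*13 + 1*16 + 0*32 + 0*23 + 0*20 + 1*-14 + 0*-71 = 2
Expand coordinatewise in base 5:
  c_1 = 15 = 0·5^0 + 3·5^1
  c_2 = 14 = 4·5^0 + 2·5^1
  c_3 = 20 = 0·5^0 + 4·5^1
  c_4 = 21 = 1·5^0 + 4·5^1
  c_5 = 7 = 2·5^0 + 1·5^1
  c_6 = 13 = 3·5^0 + 2·5^1
  c_7 = 6 = 1·5^0 + 1·5^1
  c_8 = 2 = 2·5^0
p-restricted factor λ_0 = (0, 4, 0, 1, 2, 3, 1, 2)
p-restricted factor λ_1 = (3, 2, 4, 4, 1, 2, 1, 0)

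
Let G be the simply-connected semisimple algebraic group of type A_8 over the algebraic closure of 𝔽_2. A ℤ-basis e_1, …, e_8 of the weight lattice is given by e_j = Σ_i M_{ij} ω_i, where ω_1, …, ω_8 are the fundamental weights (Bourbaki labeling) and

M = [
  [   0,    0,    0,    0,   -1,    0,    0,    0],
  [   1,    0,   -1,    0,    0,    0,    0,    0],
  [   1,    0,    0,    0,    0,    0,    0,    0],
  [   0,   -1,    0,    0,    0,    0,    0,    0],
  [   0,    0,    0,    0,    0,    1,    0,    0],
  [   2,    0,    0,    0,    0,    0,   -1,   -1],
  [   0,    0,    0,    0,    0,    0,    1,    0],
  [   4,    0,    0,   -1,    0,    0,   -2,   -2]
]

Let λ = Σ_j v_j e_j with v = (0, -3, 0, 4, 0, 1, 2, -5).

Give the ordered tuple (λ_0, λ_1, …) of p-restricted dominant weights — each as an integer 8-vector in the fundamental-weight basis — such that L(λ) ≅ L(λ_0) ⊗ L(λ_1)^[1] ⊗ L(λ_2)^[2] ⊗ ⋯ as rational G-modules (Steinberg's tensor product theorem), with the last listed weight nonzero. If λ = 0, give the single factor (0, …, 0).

((0, 0, 0, 1, 1, 1, 0, 0), (0, 0, 0, 1, 0, 1, 1, 1))

Converting to the ω-basis (c_i = row i of M dotted with v = (0, -3, 0, 4, 0, 1, 2, -5)):
  c_1 = 0*0 + 0*-3 + 0*0 + 0*4 + -1*0 + 0*1 + 0*2 + 0*-5 = 0
  c_2 = 1*0 + 0*-3 + -1*0 + 0*4 + 0*0 + 0*1 + 0*2 + 0*-5 = 0
  c_3 = 1*0 + 0*-3 + 0*0 + 0*4 + 0*0 + 0*1 + 0*2 + 0*-5 = 0
  c_4 = 0*0 + -1*-3 + 0*0 + 0*4 + 0*0 + 0*1 + 0*2 + 0*-5 = 3
  c_5 = 0*0 + 0*-3 + 0*0 + 0*4 + 0*0 + 1*1 + 0*2 + 0*-5 = 1
  c_6 = 2*0 + 0*-3 + 0*0 + 0*4 + 0*0 + 0*1 + -1*2 + -1*-5 = 3
  c_7 = 0*0 + 0*-3 + 0*0 + 0*4 + 0*0 + 0*1 + 1*2 + 0*-5 = 2
  c_8 = 4*0 + 0*-3 + 0*0 + -1*4 + 0*0 + 0*1 + -2*2 + -2*-5 = 2
Expand coordinatewise in base 2:
  c_1 = 0
  c_2 = 0
  c_3 = 0
  c_4 = 3 = 1·2^0 + 1·2^1
  c_5 = 1 = 1·2^0
  c_6 = 3 = 1·2^0 + 1·2^1
  c_7 = 2 = 0·2^0 + 1·2^1
  c_8 = 2 = 0·2^0 + 1·2^1
Factor λ_0 = (0, 0, 0, 1, 1, 1, 0, 0)
Factor λ_1 = (0, 0, 0, 1, 0, 1, 1, 1)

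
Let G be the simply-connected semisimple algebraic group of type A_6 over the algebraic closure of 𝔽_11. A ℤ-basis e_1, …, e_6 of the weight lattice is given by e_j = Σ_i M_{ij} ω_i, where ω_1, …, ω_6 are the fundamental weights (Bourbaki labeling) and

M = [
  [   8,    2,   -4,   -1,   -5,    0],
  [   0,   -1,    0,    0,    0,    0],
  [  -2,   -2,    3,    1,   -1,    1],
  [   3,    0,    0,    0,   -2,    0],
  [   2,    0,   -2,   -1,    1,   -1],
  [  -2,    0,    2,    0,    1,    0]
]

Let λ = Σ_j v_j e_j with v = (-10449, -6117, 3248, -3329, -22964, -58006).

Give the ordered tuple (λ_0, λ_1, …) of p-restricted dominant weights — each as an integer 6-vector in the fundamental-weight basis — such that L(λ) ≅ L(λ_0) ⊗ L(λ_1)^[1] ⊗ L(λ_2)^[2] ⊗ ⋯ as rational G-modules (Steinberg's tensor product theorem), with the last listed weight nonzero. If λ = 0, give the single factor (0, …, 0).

((3, 1, 6, 6, 10, 8), (1, 6, 2, 5, 7, 6), (0, 6, 4, 10, 2, 3), (7, 4, 3, 10, 8, 3))

In the fundamental-weight basis, λ has coordinates c = M·v (v = (-10449, -6117, 3248, -3329, -22964, -58006)):
  c_1 = (8)·(-10449) + (2)·(-6117) + (-4)·(3248) + (-1)·(-3329) + (-5)·(-22964) + (0)·(-58006) = 9331
  c_2 = (0)·(-10449) + (-1)·(-6117) + 0·3248 + (0)·(-3329) + (0)·(-22964) + (0)·(-58006) = 6117
  c_3 = (-2)·(-10449) + (-2)·(-6117) + 3·3248 + (1)·(-3329) + (-1)·(-22964) + (1)·(-58006) = 4505
  c_4 = (3)·(-10449) + (0)·(-6117) + 0·3248 + (0)·(-3329) + (-2)·(-22964) + (0)·(-58006) = 14581
  c_5 = (2)·(-10449) + (0)·(-6117) + (-2)·(3248) + (-1)·(-3329) + (1)·(-22964) + (-1)·(-58006) = 10977
  c_6 = (-2)·(-10449) + (0)·(-6117) + 2·3248 + (0)·(-3329) + (1)·(-22964) + (0)·(-58006) = 4430
Base-11 expansion of each c_i:
  c_1 = 9331 = 3·11^0 + 1·11^1 + 0·11^2 + 7·11^3
  c_2 = 6117 = 1·11^0 + 6·11^1 + 6·11^2 + 4·11^3
  c_3 = 4505 = 6·11^0 + 2·11^1 + 4·11^2 + 3·11^3
  c_4 = 14581 = 6·11^0 + 5·11^1 + 10·11^2 + 10·11^3
  c_5 = 10977 = 10·11^0 + 7·11^1 + 2·11^2 + 8·11^3
  c_6 = 4430 = 8·11^0 + 6·11^1 + 3·11^2 + 3·11^3
λ_0 = (3, 1, 6, 6, 10, 8)
λ_1 = (1, 6, 2, 5, 7, 6)
λ_2 = (0, 6, 4, 10, 2, 3)
λ_3 = (7, 4, 3, 10, 8, 3)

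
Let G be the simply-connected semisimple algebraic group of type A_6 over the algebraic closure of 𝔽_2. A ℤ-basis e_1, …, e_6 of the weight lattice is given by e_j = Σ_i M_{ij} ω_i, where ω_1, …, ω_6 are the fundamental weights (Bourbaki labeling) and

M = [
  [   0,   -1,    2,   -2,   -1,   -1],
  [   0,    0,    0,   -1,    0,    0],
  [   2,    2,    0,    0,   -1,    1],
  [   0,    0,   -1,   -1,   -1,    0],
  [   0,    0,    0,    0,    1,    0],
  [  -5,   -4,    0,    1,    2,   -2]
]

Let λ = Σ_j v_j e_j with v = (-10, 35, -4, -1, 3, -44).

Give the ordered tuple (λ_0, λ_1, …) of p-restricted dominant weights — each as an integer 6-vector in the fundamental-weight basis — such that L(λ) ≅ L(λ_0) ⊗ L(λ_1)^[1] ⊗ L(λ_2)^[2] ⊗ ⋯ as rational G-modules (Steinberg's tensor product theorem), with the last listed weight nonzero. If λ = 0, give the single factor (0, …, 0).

((0, 1, 1, 0, 1, 1), (0, 0, 1, 1, 1, 1))

Converting to the ω-basis (c_i = row i of M dotted with v = (-10, 35, -4, -1, 3, -44)):
  c_1 = (0)·(-10) + (-1)·(35) + (2)·(-4) + (-2)·(-1) + (-1)·(3) + (-1)·(-44) = 0
  c_2 = (0)·(-10) + (0)·(35) + (0)·(-4) + (-1)·(-1) + (0)·(3) + (0)·(-44) = 1
  c_3 = (2)·(-10) + (2)·(35) + (0)·(-4) + (0)·(-1) + (-1)·(3) + (1)·(-44) = 3
  c_4 = (0)·(-10) + (0)·(35) + (-1)·(-4) + (-1)·(-1) + (-1)·(3) + (0)·(-44) = 2
  c_5 = (0)·(-10) + (0)·(35) + (0)·(-4) + (0)·(-1) + (1)·(3) + (0)·(-44) = 3
  c_6 = (-5)·(-10) + (-4)·(35) + (0)·(-4) + (1)·(-1) + (2)·(3) + (-2)·(-44) = 3
p = 2; digits c_i = Σ_j d_{ij}·2^j, 0 ≤ d_{ij} < 2:
  c_1 = 0
  c_2 = 1 = 1·2^0
  c_3 = 3 = 1·2^0 + 1·2^1
  c_4 = 2 = 0·2^0 + 1·2^1
  c_5 = 3 = 1·2^0 + 1·2^1
  c_6 = 3 = 1·2^0 + 1·2^1
λ_0 = (0, 1, 1, 0, 1, 1)
λ_1 = (0, 0, 1, 1, 1, 1)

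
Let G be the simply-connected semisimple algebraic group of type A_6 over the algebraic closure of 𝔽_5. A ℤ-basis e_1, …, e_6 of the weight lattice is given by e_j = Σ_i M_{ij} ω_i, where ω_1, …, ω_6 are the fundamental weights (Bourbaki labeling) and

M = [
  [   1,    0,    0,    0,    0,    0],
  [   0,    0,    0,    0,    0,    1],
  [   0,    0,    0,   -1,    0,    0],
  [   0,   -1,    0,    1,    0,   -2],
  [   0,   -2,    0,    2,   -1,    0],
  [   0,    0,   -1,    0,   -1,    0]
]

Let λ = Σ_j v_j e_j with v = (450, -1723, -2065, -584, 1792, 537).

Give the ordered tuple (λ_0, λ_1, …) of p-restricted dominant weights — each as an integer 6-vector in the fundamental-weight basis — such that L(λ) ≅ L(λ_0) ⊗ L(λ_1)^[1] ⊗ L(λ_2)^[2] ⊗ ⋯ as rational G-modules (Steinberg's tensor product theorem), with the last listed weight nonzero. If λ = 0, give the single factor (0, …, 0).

In the fundamental-weight basis, λ has coordinates c = M·v (v = (450, -1723, -2065, -584, 1792, 537)):
  c_1 = 1*450 + 0*-1723 + 0*-2065 + 0*-584 + 0*1792 + 0*537 = 450
  c_2 = 0*450 + 0*-1723 + 0*-2065 + 0*-584 + 0*1792 + 1*537 = 537
  c_3 = 0*450 + 0*-1723 + 0*-2065 + -1*-584 + 0*1792 + 0*537 = 584
  c_4 = 0*450 + -1*-1723 + 0*-2065 + 1*-584 + 0*1792 + -2*537 = 65
  c_5 = 0*450 + -2*-1723 + 0*-2065 + 2*-584 + -1*1792 + 0*537 = 486
  c_6 = 0*450 + 0*-1723 + -1*-2065 + 0*-584 + -1*1792 + 0*537 = 273
Base-5 expansion of each c_i:
  c_1 = 450 = 0·5^0 + 0·5^1 + 3·5^2 + 3·5^3
  c_2 = 537 = 2·5^0 + 2·5^1 + 1·5^2 + 4·5^3
  c_3 = 584 = 4·5^0 + 1·5^1 + 3·5^2 + 4·5^3
  c_4 = 65 = 0·5^0 + 3·5^1 + 2·5^2
  c_5 = 486 = 1·5^0 + 2·5^1 + 4·5^2 + 3·5^3
  c_6 = 273 = 3·5^0 + 4·5^1 + 0·5^2 + 2·5^3
p-restricted factor λ_0 = (0, 2, 4, 0, 1, 3)
p-restricted factor λ_1 = (0, 2, 1, 3, 2, 4)
p-restricted factor λ_2 = (3, 1, 3, 2, 4, 0)
p-restricted factor λ_3 = (3, 4, 4, 0, 3, 2)

((0, 2, 4, 0, 1, 3), (0, 2, 1, 3, 2, 4), (3, 1, 3, 2, 4, 0), (3, 4, 4, 0, 3, 2))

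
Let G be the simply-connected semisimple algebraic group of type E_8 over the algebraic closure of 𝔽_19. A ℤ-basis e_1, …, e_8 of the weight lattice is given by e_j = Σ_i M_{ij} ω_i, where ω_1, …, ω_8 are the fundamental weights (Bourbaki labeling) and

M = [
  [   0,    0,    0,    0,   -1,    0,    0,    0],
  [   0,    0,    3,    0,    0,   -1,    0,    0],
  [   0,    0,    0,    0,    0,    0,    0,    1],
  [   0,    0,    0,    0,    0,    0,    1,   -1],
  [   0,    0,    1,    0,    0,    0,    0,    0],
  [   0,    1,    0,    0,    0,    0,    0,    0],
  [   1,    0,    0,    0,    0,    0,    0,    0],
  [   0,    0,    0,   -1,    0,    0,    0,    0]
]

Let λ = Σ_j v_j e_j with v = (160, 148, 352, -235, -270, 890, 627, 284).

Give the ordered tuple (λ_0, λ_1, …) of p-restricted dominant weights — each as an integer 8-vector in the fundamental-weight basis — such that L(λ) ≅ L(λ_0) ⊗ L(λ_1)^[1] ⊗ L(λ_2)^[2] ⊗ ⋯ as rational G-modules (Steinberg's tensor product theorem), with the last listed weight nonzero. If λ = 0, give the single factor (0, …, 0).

((4, 14, 18, 1, 10, 15, 8, 7), (14, 8, 14, 18, 18, 7, 8, 12))

Converting to the ω-basis (c_i = row i of M dotted with v = (160, 148, 352, -235, -270, 890, 627, 284)):
  c_1 = 0·160 + 0·148 + 0·352 + (0)·(-235) + (-1)·(-270) + 0·890 + 0·627 + 0·284 = 270
  c_2 = 0·160 + 0·148 + 3·352 + (0)·(-235) + (0)·(-270) + (-1)·(890) + 0·627 + 0·284 = 166
  c_3 = 0·160 + 0·148 + 0·352 + (0)·(-235) + (0)·(-270) + 0·890 + 0·627 + 1·284 = 284
  c_4 = 0·160 + 0·148 + 0·352 + (0)·(-235) + (0)·(-270) + 0·890 + 1·627 + (-1)·(284) = 343
  c_5 = 0·160 + 0·148 + 1·352 + (0)·(-235) + (0)·(-270) + 0·890 + 0·627 + 0·284 = 352
  c_6 = 0·160 + 1·148 + 0·352 + (0)·(-235) + (0)·(-270) + 0·890 + 0·627 + 0·284 = 148
  c_7 = 1·160 + 0·148 + 0·352 + (0)·(-235) + (0)·(-270) + 0·890 + 0·627 + 0·284 = 160
  c_8 = 0·160 + 0·148 + 0·352 + (-1)·(-235) + (0)·(-270) + 0·890 + 0·627 + 0·284 = 235
Expand coordinatewise in base 19:
  c_1 = 270 = 4·19^0 + 14·19^1
  c_2 = 166 = 14·19^0 + 8·19^1
  c_3 = 284 = 18·19^0 + 14·19^1
  c_4 = 343 = 1·19^0 + 18·19^1
  c_5 = 352 = 10·19^0 + 18·19^1
  c_6 = 148 = 15·19^0 + 7·19^1
  c_7 = 160 = 8·19^0 + 8·19^1
  c_8 = 235 = 7·19^0 + 12·19^1
λ_0 = (4, 14, 18, 1, 10, 15, 8, 7)
λ_1 = (14, 8, 14, 18, 18, 7, 8, 12)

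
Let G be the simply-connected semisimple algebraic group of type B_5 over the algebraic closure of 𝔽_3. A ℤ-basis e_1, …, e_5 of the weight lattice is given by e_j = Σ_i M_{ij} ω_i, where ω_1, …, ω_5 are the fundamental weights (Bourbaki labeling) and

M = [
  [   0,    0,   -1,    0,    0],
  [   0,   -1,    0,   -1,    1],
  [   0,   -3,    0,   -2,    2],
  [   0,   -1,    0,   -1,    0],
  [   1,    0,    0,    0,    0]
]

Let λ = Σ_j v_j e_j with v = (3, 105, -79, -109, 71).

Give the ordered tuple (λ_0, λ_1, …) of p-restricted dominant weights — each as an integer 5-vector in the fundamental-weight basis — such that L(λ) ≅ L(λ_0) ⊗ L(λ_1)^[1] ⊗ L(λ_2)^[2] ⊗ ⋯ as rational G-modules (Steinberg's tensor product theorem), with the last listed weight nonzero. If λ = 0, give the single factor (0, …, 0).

((1, 0, 0, 1, 0), (2, 1, 0, 1, 1), (2, 2, 2, 0, 0), (2, 2, 1, 0, 0))

In the fundamental-weight basis, λ has coordinates c = M·v (v = (3, 105, -79, -109, 71)):
  c_1 = (0)·(3) + (0)·(105) + (-1)·(-79) + (0)·(-109) + (0)·(71) = 79
  c_2 = (0)·(3) + (-1)·(105) + (0)·(-79) + (-1)·(-109) + (1)·(71) = 75
  c_3 = (0)·(3) + (-3)·(105) + (0)·(-79) + (-2)·(-109) + (2)·(71) = 45
  c_4 = (0)·(3) + (-1)·(105) + (0)·(-79) + (-1)·(-109) + (0)·(71) = 4
  c_5 = (1)·(3) + (0)·(105) + (0)·(-79) + (0)·(-109) + (0)·(71) = 3
Writing each c_i in base p = 3:
  c_1 = 79 = 1·3^0 + 2·3^1 + 2·3^2 + 2·3^3
  c_2 = 75 = 0·3^0 + 1·3^1 + 2·3^2 + 2·3^3
  c_3 = 45 = 0·3^0 + 0·3^1 + 2·3^2 + 1·3^3
  c_4 = 4 = 1·3^0 + 1·3^1
  c_5 = 3 = 0·3^0 + 1·3^1
p-restricted factor λ_0 = (1, 0, 0, 1, 0)
p-restricted factor λ_1 = (2, 1, 0, 1, 1)
p-restricted factor λ_2 = (2, 2, 2, 0, 0)
p-restricted factor λ_3 = (2, 2, 1, 0, 0)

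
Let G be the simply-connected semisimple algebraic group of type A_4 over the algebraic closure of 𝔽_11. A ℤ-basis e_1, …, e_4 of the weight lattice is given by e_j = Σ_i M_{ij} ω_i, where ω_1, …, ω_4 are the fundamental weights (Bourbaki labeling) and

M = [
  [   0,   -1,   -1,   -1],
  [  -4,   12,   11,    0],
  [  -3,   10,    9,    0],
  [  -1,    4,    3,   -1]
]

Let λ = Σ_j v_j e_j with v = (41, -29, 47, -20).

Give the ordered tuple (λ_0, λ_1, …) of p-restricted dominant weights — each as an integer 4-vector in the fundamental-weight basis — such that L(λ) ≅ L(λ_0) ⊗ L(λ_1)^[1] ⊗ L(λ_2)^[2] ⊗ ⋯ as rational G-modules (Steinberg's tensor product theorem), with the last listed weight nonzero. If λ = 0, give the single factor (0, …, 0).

In the fundamental-weight basis, λ has coordinates c = M·v (v = (41, -29, 47, -20)):
  c_1 = 0*41 + -1*-29 + -1*47 + -1*-20 = 2
  c_2 = -4*41 + 12*-29 + 11*47 + 0*-20 = 5
  c_3 = -3*41 + 10*-29 + 9*47 + 0*-20 = 10
  c_4 = -1*41 + 4*-29 + 3*47 + -1*-20 = 4
Expand coordinatewise in base 11:
  c_1 = 2 = 2·11^0
  c_2 = 5 = 5·11^0
  c_3 = 10 = 10·11^0
  c_4 = 4 = 4·11^0
Factor λ_0 = (2, 5, 10, 4)

((2, 5, 10, 4),)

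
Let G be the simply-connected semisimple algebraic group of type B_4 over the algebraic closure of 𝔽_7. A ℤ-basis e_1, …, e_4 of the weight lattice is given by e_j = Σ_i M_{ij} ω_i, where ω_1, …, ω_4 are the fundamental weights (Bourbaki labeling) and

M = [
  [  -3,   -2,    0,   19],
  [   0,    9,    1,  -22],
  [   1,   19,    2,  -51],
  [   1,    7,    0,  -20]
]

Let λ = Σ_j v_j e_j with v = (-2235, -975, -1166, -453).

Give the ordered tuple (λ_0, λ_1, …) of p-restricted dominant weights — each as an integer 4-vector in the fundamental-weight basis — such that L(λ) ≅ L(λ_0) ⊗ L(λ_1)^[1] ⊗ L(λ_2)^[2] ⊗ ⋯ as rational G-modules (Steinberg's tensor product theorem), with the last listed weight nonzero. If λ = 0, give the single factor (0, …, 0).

ω-coordinates c = M·v, v = (-2235, -975, -1166, -453):
  c_1 = -3*-2235 + -2*-975 + 0*-1166 + 19*-453 = 48
  c_2 = 0*-2235 + 9*-975 + 1*-1166 + -22*-453 = 25
  c_3 = 1*-2235 + 19*-975 + 2*-1166 + -51*-453 = 11
  c_4 = 1*-2235 + 7*-975 + 0*-1166 + -20*-453 = 0
Expand coordinatewise in base 7:
  c_1 = 48 = 6·7^0 + 6·7^1
  c_2 = 25 = 4·7^0 + 3·7^1
  c_3 = 11 = 4·7^0 + 1·7^1
  c_4 = 0
λ_0 = (6, 4, 4, 0)
λ_1 = (6, 3, 1, 0)

((6, 4, 4, 0), (6, 3, 1, 0))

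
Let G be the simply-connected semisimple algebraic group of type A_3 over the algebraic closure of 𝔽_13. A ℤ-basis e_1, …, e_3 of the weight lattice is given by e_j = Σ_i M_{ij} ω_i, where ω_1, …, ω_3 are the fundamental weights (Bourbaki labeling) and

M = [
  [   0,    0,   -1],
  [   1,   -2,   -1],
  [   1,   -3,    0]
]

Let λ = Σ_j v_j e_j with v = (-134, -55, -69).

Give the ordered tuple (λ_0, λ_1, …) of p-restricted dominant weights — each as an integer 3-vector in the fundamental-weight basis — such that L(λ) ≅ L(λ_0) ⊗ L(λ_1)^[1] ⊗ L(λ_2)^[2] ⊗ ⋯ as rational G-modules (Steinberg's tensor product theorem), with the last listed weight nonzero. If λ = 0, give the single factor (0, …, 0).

((4, 6, 5), (5, 3, 2))

Compute c_i = Σ_j M_{ij} v_j with v = (-134, -55, -69):
  c_1 = (0)·(-134) + (0)·(-55) + (-1)·(-69) = 69
  c_2 = (1)·(-134) + (-2)·(-55) + (-1)·(-69) = 45
  c_3 = (1)·(-134) + (-3)·(-55) + (0)·(-69) = 31
Expand coordinatewise in base 13:
  c_1 = 69 = 4·13^0 + 5·13^1
  c_2 = 45 = 6·13^0 + 3·13^1
  c_3 = 31 = 5·13^0 + 2·13^1
p-restricted factor λ_0 = (4, 6, 5)
p-restricted factor λ_1 = (5, 3, 2)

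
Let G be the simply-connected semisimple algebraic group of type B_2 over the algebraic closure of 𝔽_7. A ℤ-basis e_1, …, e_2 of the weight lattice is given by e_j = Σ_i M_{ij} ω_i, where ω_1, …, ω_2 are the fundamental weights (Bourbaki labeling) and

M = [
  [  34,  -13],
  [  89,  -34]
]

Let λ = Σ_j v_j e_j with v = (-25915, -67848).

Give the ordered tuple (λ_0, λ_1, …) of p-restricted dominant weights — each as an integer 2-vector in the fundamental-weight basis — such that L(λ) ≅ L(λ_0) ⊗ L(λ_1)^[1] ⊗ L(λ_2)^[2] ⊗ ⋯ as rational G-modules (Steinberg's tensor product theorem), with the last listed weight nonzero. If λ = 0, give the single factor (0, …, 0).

((4, 5), (4, 0), (4, 1), (2, 1))

Converting to the ω-basis (c_i = row i of M dotted with v = (-25915, -67848)):
  c_1 = (34)·(-25915) + (-13)·(-67848) = 914
  c_2 = (89)·(-25915) + (-34)·(-67848) = 397
p = 7; digits c_i = Σ_j d_{ij}·7^j, 0 ≤ d_{ij} < 7:
  c_1 = 914 = 4·7^0 + 4·7^1 + 4·7^2 + 2·7^3
  c_2 = 397 = 5·7^0 + 0·7^1 + 1·7^2 + 1·7^3
Factor λ_0 = (4, 5)
Factor λ_1 = (4, 0)
Factor λ_2 = (4, 1)
Factor λ_3 = (2, 1)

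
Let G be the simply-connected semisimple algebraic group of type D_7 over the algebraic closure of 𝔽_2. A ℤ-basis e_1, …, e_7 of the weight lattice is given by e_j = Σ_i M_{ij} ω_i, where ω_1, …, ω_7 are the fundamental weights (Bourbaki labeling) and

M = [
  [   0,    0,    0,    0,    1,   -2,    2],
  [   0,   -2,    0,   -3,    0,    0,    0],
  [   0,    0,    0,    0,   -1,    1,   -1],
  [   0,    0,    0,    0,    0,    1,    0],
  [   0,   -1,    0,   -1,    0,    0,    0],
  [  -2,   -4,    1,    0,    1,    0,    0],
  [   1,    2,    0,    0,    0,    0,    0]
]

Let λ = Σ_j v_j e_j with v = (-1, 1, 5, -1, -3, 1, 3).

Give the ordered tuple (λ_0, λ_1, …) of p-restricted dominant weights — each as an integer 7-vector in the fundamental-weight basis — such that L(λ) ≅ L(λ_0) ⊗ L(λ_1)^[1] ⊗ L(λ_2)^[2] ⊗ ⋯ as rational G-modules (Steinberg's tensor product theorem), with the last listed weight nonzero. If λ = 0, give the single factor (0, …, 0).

In the fundamental-weight basis, λ has coordinates c = M·v (v = (-1, 1, 5, -1, -3, 1, 3)):
  c_1 = (0)·(-1) + 0·1 + 0·5 + (0)·(-1) + (1)·(-3) + (-2)·(1) + 2·3 = 1
  c_2 = (0)·(-1) + (-2)·(1) + 0·5 + (-3)·(-1) + (0)·(-3) + 0·1 + 0·3 = 1
  c_3 = (0)·(-1) + 0·1 + 0·5 + (0)·(-1) + (-1)·(-3) + 1·1 + (-1)·(3) = 1
  c_4 = (0)·(-1) + 0·1 + 0·5 + (0)·(-1) + (0)·(-3) + 1·1 + 0·3 = 1
  c_5 = (0)·(-1) + (-1)·(1) + 0·5 + (-1)·(-1) + (0)·(-3) + 0·1 + 0·3 = 0
  c_6 = (-2)·(-1) + (-4)·(1) + 1·5 + (0)·(-1) + (1)·(-3) + 0·1 + 0·3 = 0
  c_7 = (1)·(-1) + 2·1 + 0·5 + (0)·(-1) + (0)·(-3) + 0·1 + 0·3 = 1
Expand coordinatewise in base 2:
  c_1 = 1 = 1·2^0
  c_2 = 1 = 1·2^0
  c_3 = 1 = 1·2^0
  c_4 = 1 = 1·2^0
  c_5 = 0
  c_6 = 0
  c_7 = 1 = 1·2^0
λ_0 = (1, 1, 1, 1, 0, 0, 1)

((1, 1, 1, 1, 0, 0, 1),)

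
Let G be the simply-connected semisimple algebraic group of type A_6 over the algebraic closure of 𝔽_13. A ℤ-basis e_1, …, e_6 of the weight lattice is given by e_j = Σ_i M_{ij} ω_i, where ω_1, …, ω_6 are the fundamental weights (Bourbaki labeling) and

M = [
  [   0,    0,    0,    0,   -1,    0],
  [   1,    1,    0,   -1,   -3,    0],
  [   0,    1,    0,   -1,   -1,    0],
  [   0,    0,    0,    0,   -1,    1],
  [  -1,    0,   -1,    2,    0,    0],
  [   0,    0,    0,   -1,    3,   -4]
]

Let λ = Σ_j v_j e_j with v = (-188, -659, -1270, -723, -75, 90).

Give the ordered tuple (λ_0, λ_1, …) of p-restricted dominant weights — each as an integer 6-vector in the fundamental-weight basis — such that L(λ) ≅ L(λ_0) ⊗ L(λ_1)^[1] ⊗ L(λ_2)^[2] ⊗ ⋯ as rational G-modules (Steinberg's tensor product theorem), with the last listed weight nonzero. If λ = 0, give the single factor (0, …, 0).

Converting to the ω-basis (c_i = row i of M dotted with v = (-188, -659, -1270, -723, -75, 90)):
  c_1 = (0)·(-188) + (0)·(-659) + (0)·(-1270) + (0)·(-723) + (-1)·(-75) + 0·90 = 75
  c_2 = (1)·(-188) + (1)·(-659) + (0)·(-1270) + (-1)·(-723) + (-3)·(-75) + 0·90 = 101
  c_3 = (0)·(-188) + (1)·(-659) + (0)·(-1270) + (-1)·(-723) + (-1)·(-75) + 0·90 = 139
  c_4 = (0)·(-188) + (0)·(-659) + (0)·(-1270) + (0)·(-723) + (-1)·(-75) + 1·90 = 165
  c_5 = (-1)·(-188) + (0)·(-659) + (-1)·(-1270) + (2)·(-723) + (0)·(-75) + 0·90 = 12
  c_6 = (0)·(-188) + (0)·(-659) + (0)·(-1270) + (-1)·(-723) + (3)·(-75) + (-4)·(90) = 138
Base-13 expansion of each c_i:
  c_1 = 75 = 10·13^0 + 5·13^1
  c_2 = 101 = 10·13^0 + 7·13^1
  c_3 = 139 = 9·13^0 + 10·13^1
  c_4 = 165 = 9·13^0 + 12·13^1
  c_5 = 12 = 12·13^0
  c_6 = 138 = 8·13^0 + 10·13^1
p-restricted factor λ_0 = (10, 10, 9, 9, 12, 8)
p-restricted factor λ_1 = (5, 7, 10, 12, 0, 10)

((10, 10, 9, 9, 12, 8), (5, 7, 10, 12, 0, 10))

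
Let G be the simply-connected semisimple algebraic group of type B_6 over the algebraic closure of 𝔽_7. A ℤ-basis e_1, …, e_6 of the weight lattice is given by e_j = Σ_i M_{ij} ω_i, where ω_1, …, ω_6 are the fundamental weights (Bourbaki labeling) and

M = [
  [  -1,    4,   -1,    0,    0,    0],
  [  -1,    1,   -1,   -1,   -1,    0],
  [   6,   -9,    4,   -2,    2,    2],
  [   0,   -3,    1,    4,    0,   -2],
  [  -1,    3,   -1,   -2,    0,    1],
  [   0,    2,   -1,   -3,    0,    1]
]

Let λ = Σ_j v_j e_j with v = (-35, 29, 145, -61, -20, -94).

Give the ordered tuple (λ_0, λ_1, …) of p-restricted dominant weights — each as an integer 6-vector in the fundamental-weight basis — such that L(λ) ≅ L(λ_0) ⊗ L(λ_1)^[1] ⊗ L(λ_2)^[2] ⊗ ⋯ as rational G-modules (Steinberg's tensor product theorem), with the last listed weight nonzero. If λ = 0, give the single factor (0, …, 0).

Converting to the ω-basis (c_i = row i of M dotted with v = (-35, 29, 145, -61, -20, -94)):
  c_1 = (-1)·(-35) + (4)·(29) + (-1)·(145) + (0)·(-61) + (0)·(-20) + (0)·(-94) = 6
  c_2 = (-1)·(-35) + (1)·(29) + (-1)·(145) + (-1)·(-61) + (-1)·(-20) + (0)·(-94) = 0
  c_3 = (6)·(-35) + (-9)·(29) + (4)·(145) + (-2)·(-61) + (2)·(-20) + (2)·(-94) = 3
  c_4 = (0)·(-35) + (-3)·(29) + (1)·(145) + (4)·(-61) + (0)·(-20) + (-2)·(-94) = 2
  c_5 = (-1)·(-35) + (3)·(29) + (-1)·(145) + (-2)·(-61) + (0)·(-20) + (1)·(-94) = 5
  c_6 = (0)·(-35) + (2)·(29) + (-1)·(145) + (-3)·(-61) + (0)·(-20) + (1)·(-94) = 2
Writing each c_i in base p = 7:
  c_1 = 6 = 6·7^0
  c_2 = 0
  c_3 = 3 = 3·7^0
  c_4 = 2 = 2·7^0
  c_5 = 5 = 5·7^0
  c_6 = 2 = 2·7^0
p-restricted factor λ_0 = (6, 0, 3, 2, 5, 2)

((6, 0, 3, 2, 5, 2),)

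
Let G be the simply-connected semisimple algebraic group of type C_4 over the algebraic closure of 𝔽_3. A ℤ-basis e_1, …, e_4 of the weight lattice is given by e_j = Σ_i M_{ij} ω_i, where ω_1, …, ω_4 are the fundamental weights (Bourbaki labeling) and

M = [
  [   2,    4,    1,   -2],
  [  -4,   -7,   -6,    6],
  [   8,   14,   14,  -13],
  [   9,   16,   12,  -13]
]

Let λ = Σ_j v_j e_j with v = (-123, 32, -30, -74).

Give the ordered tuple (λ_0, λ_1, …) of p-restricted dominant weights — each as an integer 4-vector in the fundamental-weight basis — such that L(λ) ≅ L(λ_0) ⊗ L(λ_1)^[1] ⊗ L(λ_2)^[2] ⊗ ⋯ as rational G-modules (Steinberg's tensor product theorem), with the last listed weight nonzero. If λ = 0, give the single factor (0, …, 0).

In the fundamental-weight basis, λ has coordinates c = M·v (v = (-123, 32, -30, -74)):
  c_1 = (2)·(-123) + 4·32 + (1)·(-30) + (-2)·(-74) = 0
  c_2 = (-4)·(-123) + (-7)·(32) + (-6)·(-30) + (6)·(-74) = 4
  c_3 = (8)·(-123) + 14·32 + (14)·(-30) + (-13)·(-74) = 6
  c_4 = (9)·(-123) + 16·32 + (12)·(-30) + (-13)·(-74) = 7
Base-3 expansion of each c_i:
  c_1 = 0
  c_2 = 4 = 1·3^0 + 1·3^1
  c_3 = 6 = 0·3^0 + 2·3^1
  c_4 = 7 = 1·3^0 + 2·3^1
λ_0 = (0, 1, 0, 1)
λ_1 = (0, 1, 2, 2)

((0, 1, 0, 1), (0, 1, 2, 2))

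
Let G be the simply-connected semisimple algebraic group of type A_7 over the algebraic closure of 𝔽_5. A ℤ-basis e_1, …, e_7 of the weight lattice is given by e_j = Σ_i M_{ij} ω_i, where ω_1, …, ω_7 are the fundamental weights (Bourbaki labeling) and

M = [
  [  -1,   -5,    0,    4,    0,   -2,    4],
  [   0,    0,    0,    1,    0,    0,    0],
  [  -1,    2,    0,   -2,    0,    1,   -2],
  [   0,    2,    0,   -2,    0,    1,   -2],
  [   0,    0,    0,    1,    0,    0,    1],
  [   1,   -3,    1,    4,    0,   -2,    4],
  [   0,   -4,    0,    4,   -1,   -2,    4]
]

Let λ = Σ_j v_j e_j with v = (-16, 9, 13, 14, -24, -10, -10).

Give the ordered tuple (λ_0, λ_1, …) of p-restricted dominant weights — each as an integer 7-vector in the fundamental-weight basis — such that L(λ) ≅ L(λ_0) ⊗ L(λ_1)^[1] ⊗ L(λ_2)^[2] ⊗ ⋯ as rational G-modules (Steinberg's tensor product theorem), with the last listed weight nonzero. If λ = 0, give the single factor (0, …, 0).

((2, 4, 1, 0, 4, 1, 4), (1, 2, 3, 0, 0, 1, 4))

Compute c_i = Σ_j M_{ij} v_j with v = (-16, 9, 13, 14, -24, -10, -10):
  c_1 = (-1)·(-16) + (-5)·(9) + 0·13 + 4·14 + (0)·(-24) + (-2)·(-10) + (4)·(-10) = 7
  c_2 = (0)·(-16) + 0·9 + 0·13 + 1·14 + (0)·(-24) + (0)·(-10) + (0)·(-10) = 14
  c_3 = (-1)·(-16) + 2·9 + 0·13 + (-2)·(14) + (0)·(-24) + (1)·(-10) + (-2)·(-10) = 16
  c_4 = (0)·(-16) + 2·9 + 0·13 + (-2)·(14) + (0)·(-24) + (1)·(-10) + (-2)·(-10) = 0
  c_5 = (0)·(-16) + 0·9 + 0·13 + 1·14 + (0)·(-24) + (0)·(-10) + (1)·(-10) = 4
  c_6 = (1)·(-16) + (-3)·(9) + 1·13 + 4·14 + (0)·(-24) + (-2)·(-10) + (4)·(-10) = 6
  c_7 = (0)·(-16) + (-4)·(9) + 0·13 + 4·14 + (-1)·(-24) + (-2)·(-10) + (4)·(-10) = 24
Expand coordinatewise in base 5:
  c_1 = 7 = 2·5^0 + 1·5^1
  c_2 = 14 = 4·5^0 + 2·5^1
  c_3 = 16 = 1·5^0 + 3·5^1
  c_4 = 0
  c_5 = 4 = 4·5^0
  c_6 = 6 = 1·5^0 + 1·5^1
  c_7 = 24 = 4·5^0 + 4·5^1
p-restricted factor λ_0 = (2, 4, 1, 0, 4, 1, 4)
p-restricted factor λ_1 = (1, 2, 3, 0, 0, 1, 4)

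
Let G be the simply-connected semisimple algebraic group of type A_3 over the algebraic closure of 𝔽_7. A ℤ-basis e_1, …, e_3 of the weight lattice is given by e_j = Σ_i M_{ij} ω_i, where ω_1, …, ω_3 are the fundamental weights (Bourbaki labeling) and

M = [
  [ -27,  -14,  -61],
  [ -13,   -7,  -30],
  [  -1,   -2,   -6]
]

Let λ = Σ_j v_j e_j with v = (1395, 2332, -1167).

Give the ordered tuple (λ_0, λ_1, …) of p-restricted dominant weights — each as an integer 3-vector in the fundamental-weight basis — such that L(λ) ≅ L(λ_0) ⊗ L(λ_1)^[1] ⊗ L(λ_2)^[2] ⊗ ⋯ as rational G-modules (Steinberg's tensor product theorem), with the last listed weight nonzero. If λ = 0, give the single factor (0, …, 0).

((6, 5, 5), (5, 1, 1), (3, 4, 5), (2, 1, 2))

Compute c_i = Σ_j M_{ij} v_j with v = (1395, 2332, -1167):
  c_1 = -27*1395 + -14*2332 + -61*-1167 = 874
  c_2 = -13*1395 + -7*2332 + -30*-1167 = 551
  c_3 = -1*1395 + -2*2332 + -6*-1167 = 943
p = 7; digits c_i = Σ_j d_{ij}·7^j, 0 ≤ d_{ij} < 7:
  c_1 = 874 = 6·7^0 + 5·7^1 + 3·7^2 + 2·7^3
  c_2 = 551 = 5·7^0 + 1·7^1 + 4·7^2 + 1·7^3
  c_3 = 943 = 5·7^0 + 1·7^1 + 5·7^2 + 2·7^3
p-restricted factor λ_0 = (6, 5, 5)
p-restricted factor λ_1 = (5, 1, 1)
p-restricted factor λ_2 = (3, 4, 5)
p-restricted factor λ_3 = (2, 1, 2)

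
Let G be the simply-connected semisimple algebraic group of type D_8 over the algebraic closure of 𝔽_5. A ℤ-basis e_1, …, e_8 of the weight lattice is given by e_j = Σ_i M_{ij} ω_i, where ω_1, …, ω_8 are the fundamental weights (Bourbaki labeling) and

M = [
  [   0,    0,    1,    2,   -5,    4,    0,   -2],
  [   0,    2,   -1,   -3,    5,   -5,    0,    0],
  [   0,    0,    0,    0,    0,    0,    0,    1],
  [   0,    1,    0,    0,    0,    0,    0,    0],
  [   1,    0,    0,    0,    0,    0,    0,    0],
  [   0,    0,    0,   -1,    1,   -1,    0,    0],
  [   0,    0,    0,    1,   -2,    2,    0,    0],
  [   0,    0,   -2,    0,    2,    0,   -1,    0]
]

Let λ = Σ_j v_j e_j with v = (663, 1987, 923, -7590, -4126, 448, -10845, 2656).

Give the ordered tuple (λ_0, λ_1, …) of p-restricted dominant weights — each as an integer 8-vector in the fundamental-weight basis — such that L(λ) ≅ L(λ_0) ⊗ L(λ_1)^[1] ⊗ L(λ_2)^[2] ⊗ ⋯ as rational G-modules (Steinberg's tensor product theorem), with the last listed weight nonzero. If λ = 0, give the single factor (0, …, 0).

Compute c_i = Σ_j M_{ij} v_j with v = (663, 1987, 923, -7590, -4126, 448, -10845, 2656):
  c_1 = 0*663 + 0*1987 + 1*923 + 2*-7590 + -5*-4126 + 4*448 + 0*-10845 + -2*2656 = 2853
  c_2 = 0*663 + 2*1987 + -1*923 + -3*-7590 + 5*-4126 + -5*448 + 0*-10845 + 0*2656 = 2951
  c_3 = 0*663 + 0*1987 + 0*923 + 0*-7590 + 0*-4126 + 0*448 + 0*-10845 + 1*2656 = 2656
  c_4 = 0*663 + 1*1987 + 0*923 + 0*-7590 + 0*-4126 + 0*448 + 0*-10845 + 0*2656 = 1987
  c_5 = 1*663 + 0*1987 + 0*923 + 0*-7590 + 0*-4126 + 0*448 + 0*-10845 + 0*2656 = 663
  c_6 = 0*663 + 0*1987 + 0*923 + -1*-7590 + 1*-4126 + -1*448 + 0*-10845 + 0*2656 = 3016
  c_7 = 0*663 + 0*1987 + 0*923 + 1*-7590 + -2*-4126 + 2*448 + 0*-10845 + 0*2656 = 1558
  c_8 = 0*663 + 0*1987 + -2*923 + 0*-7590 + 2*-4126 + 0*448 + -1*-10845 + 0*2656 = 747
Writing each c_i in base p = 5:
  c_1 = 2853 = 3·5^0 + 0·5^1 + 4·5^2 + 2·5^3 + 4·5^4
  c_2 = 2951 = 1·5^0 + 0·5^1 + 3·5^2 + 3·5^3 + 4·5^4
  c_3 = 2656 = 1·5^0 + 1·5^1 + 1·5^2 + 1·5^3 + 4·5^4
  c_4 = 1987 = 2·5^0 + 2·5^1 + 4·5^2 + 0·5^3 + 3·5^4
  c_5 = 663 = 3·5^0 + 2·5^1 + 1·5^2 + 0·5^3 + 1·5^4
  c_6 = 3016 = 1·5^0 + 3·5^1 + 0·5^2 + 4·5^3 + 4·5^4
  c_7 = 1558 = 3·5^0 + 1·5^1 + 2·5^2 + 2·5^3 + 2·5^4
  c_8 = 747 = 2·5^0 + 4·5^1 + 4·5^2 + 0·5^3 + 1·5^4
λ_0 = (3, 1, 1, 2, 3, 1, 3, 2)
λ_1 = (0, 0, 1, 2, 2, 3, 1, 4)
λ_2 = (4, 3, 1, 4, 1, 0, 2, 4)
λ_3 = (2, 3, 1, 0, 0, 4, 2, 0)
λ_4 = (4, 4, 4, 3, 1, 4, 2, 1)

((3, 1, 1, 2, 3, 1, 3, 2), (0, 0, 1, 2, 2, 3, 1, 4), (4, 3, 1, 4, 1, 0, 2, 4), (2, 3, 1, 0, 0, 4, 2, 0), (4, 4, 4, 3, 1, 4, 2, 1))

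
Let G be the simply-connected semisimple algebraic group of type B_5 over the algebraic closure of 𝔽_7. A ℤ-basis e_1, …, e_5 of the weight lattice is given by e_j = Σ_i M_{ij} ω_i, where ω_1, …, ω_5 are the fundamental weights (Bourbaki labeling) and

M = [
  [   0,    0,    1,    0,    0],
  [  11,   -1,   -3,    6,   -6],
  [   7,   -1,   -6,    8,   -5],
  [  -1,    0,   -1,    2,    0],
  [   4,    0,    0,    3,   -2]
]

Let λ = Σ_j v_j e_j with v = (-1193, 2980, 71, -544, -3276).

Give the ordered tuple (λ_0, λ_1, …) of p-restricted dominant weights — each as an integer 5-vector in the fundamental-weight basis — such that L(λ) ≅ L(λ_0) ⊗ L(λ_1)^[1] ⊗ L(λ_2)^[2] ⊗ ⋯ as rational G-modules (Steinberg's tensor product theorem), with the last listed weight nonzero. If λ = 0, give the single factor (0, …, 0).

((1, 6, 5, 6, 1), (3, 3, 3, 4, 0), (1, 1, 5, 0, 3))

In the fundamental-weight basis, λ has coordinates c = M·v (v = (-1193, 2980, 71, -544, -3276)):
  c_1 = (0)·(-1193) + 0·2980 + 1·71 + (0)·(-544) + (0)·(-3276) = 71
  c_2 = (11)·(-1193) + (-1)·(2980) + (-3)·(71) + (6)·(-544) + (-6)·(-3276) = 76
  c_3 = (7)·(-1193) + (-1)·(2980) + (-6)·(71) + (8)·(-544) + (-5)·(-3276) = 271
  c_4 = (-1)·(-1193) + 0·2980 + (-1)·(71) + (2)·(-544) + (0)·(-3276) = 34
  c_5 = (4)·(-1193) + 0·2980 + 0·71 + (3)·(-544) + (-2)·(-3276) = 148
Base-7 expansion of each c_i:
  c_1 = 71 = 1·7^0 + 3·7^1 + 1·7^2
  c_2 = 76 = 6·7^0 + 3·7^1 + 1·7^2
  c_3 = 271 = 5·7^0 + 3·7^1 + 5·7^2
  c_4 = 34 = 6·7^0 + 4·7^1
  c_5 = 148 = 1·7^0 + 0·7^1 + 3·7^2
p-restricted factor λ_0 = (1, 6, 5, 6, 1)
p-restricted factor λ_1 = (3, 3, 3, 4, 0)
p-restricted factor λ_2 = (1, 1, 5, 0, 3)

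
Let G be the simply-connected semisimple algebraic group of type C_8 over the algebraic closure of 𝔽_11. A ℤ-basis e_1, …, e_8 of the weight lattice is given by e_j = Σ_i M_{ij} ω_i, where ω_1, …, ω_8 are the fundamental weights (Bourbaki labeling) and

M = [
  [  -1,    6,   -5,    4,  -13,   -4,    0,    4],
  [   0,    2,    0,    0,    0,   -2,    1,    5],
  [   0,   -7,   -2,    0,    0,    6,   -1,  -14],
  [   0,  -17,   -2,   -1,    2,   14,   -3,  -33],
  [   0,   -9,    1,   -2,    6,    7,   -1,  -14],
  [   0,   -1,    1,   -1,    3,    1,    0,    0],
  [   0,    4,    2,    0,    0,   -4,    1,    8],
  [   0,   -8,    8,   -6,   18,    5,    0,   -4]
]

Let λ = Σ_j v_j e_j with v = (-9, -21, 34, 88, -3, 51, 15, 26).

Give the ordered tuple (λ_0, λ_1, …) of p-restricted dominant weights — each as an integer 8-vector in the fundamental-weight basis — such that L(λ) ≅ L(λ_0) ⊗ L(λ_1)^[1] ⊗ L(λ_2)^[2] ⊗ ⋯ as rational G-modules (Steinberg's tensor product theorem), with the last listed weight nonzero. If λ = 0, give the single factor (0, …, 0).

In the fundamental-weight basis, λ has coordinates c = M·v (v = (-9, -21, 34, 88, -3, 51, 15, 26)):
  c_1 = (-1)·(-9) + (6)·(-21) + (-5)·(34) + 4·88 + (-13)·(-3) + (-4)·(51) + 0·15 + 4·26 = 4
  c_2 = (0)·(-9) + (2)·(-21) + 0·34 + 0·88 + (0)·(-3) + (-2)·(51) + 1·15 + 5·26 = 1
  c_3 = (0)·(-9) + (-7)·(-21) + (-2)·(34) + 0·88 + (0)·(-3) + 6·51 + (-1)·(15) + (-14)·(26) = 6
  c_4 = (0)·(-9) + (-17)·(-21) + (-2)·(34) + (-1)·(88) + (2)·(-3) + 14·51 + (-3)·(15) + (-33)·(26) = 6
  c_5 = (0)·(-9) + (-9)·(-21) + 1·34 + (-2)·(88) + (6)·(-3) + 7·51 + (-1)·(15) + (-14)·(26) = 7
  c_6 = (0)·(-9) + (-1)·(-21) + 1·34 + (-1)·(88) + (3)·(-3) + 1·51 + 0·15 + 0·26 = 9
  c_7 = (0)·(-9) + (4)·(-21) + 2·34 + 0·88 + (0)·(-3) + (-4)·(51) + 1·15 + 8·26 = 3
  c_8 = (0)·(-9) + (-8)·(-21) + 8·34 + (-6)·(88) + (18)·(-3) + 5·51 + 0·15 + (-4)·(26) = 9
p = 11; digits c_i = Σ_j d_{ij}·11^j, 0 ≤ d_{ij} < 11:
  c_1 = 4 = 4·11^0
  c_2 = 1 = 1·11^0
  c_3 = 6 = 6·11^0
  c_4 = 6 = 6·11^0
  c_5 = 7 = 7·11^0
  c_6 = 9 = 9·11^0
  c_7 = 3 = 3·11^0
  c_8 = 9 = 9·11^0
p-restricted factor λ_0 = (4, 1, 6, 6, 7, 9, 3, 9)

((4, 1, 6, 6, 7, 9, 3, 9),)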